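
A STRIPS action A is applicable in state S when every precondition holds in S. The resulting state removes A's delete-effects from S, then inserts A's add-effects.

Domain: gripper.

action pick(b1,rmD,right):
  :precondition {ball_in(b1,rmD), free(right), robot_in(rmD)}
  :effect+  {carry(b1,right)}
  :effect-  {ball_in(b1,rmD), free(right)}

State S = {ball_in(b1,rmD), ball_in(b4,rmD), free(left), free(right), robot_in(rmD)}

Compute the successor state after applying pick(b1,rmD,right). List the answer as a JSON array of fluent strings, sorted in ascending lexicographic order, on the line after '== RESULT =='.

Compute (S \ del) ∪ add:
  pre ⊆ S: {ball_in(b1,rmD), free(right), robot_in(rmD)} ⊆ S  — applicable
  S \ del = {ball_in(b4,rmD), free(left), robot_in(rmD)}
  ∪ add   = {ball_in(b4,rmD), carry(b1,right), free(left), robot_in(rmD)}

== RESULT ==
["ball_in(b4,rmD)", "carry(b1,right)", "free(left)", "robot_in(rmD)"]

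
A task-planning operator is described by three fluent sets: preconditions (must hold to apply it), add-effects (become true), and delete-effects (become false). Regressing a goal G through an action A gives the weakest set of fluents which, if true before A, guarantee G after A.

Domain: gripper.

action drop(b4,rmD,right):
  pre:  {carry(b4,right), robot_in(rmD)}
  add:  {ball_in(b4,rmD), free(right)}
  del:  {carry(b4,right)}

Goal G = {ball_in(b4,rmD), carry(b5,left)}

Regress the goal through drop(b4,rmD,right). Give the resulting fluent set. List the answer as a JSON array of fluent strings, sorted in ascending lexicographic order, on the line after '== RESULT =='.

Regress:
  G ∩ del = {}  (empty — regression defined)
  G \ add = {ball_in(b4,rmD), carry(b5,left)} \ {ball_in(b4,rmD), free(right)} = {carry(b5,left)}
  ∪ pre   = {carry(b5,left)} ∪ {carry(b4,right), robot_in(rmD)}
          = {carry(b4,right), carry(b5,left), robot_in(rmD)}

== RESULT ==
["carry(b4,right)", "carry(b5,left)", "robot_in(rmD)"]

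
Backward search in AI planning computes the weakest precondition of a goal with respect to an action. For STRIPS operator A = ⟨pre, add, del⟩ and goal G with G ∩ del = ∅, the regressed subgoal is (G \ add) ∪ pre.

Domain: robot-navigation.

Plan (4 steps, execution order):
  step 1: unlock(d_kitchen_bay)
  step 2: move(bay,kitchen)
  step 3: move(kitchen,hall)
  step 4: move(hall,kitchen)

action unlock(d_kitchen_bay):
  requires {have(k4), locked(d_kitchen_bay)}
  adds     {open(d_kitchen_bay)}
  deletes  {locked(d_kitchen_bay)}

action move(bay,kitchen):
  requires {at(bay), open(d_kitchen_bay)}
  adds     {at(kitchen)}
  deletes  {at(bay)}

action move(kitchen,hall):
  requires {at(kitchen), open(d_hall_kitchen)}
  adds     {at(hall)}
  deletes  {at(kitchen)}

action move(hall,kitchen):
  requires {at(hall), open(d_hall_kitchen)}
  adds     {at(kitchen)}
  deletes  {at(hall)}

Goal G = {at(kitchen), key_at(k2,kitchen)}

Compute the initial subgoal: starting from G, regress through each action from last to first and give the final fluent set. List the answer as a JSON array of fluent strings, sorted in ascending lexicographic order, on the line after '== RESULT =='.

Regress step by step:
  through step 4 (move(hall,kitchen)): drop {at(kitchen)}, keep {key_at(k2,kitchen)}, require {at(hall), open(d_hall_kitchen)}
    → {at(hall), key_at(k2,kitchen), open(d_hall_kitchen)}
  through step 3 (move(kitchen,hall)): drop {at(hall)}, keep {key_at(k2,kitchen), open(d_hall_kitchen)}, require {at(kitchen), open(d_hall_kitchen)}
    → {at(kitchen), key_at(k2,kitchen), open(d_hall_kitchen)}
  through step 2 (move(bay,kitchen)): drop {at(kitchen)}, keep {key_at(k2,kitchen), open(d_hall_kitchen)}, require {at(bay), open(d_kitchen_bay)}
    → {at(bay), key_at(k2,kitchen), open(d_hall_kitchen), open(d_kitchen_bay)}
  through step 1 (unlock(d_kitchen_bay)): drop {open(d_kitchen_bay)}, keep {at(bay), key_at(k2,kitchen), open(d_hall_kitchen)}, require {have(k4), locked(d_kitchen_bay)}
    → {at(bay), have(k4), key_at(k2,kitchen), locked(d_kitchen_bay), open(d_hall_kitchen)}

== RESULT ==
["at(bay)", "have(k4)", "key_at(k2,kitchen)", "locked(d_kitchen_bay)", "open(d_hall_kitchen)"]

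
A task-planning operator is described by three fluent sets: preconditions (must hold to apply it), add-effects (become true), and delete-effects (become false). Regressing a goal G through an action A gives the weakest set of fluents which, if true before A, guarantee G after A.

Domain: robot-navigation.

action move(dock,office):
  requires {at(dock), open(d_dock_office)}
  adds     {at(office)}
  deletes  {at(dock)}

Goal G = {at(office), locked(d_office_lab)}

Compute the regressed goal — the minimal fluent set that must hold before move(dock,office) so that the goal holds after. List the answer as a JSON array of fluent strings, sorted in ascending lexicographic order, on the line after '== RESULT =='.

Compute (G \ add) ∪ pre:
  G ∩ del = {}  (empty — regression defined)
  G \ add = {at(office), locked(d_office_lab)} \ {at(office)} = {locked(d_office_lab)}
  ∪ pre   = {locked(d_office_lab)} ∪ {at(dock), open(d_dock_office)}
          = {at(dock), locked(d_office_lab), open(d_dock_office)}

== RESULT ==
["at(dock)", "locked(d_office_lab)", "open(d_dock_office)"]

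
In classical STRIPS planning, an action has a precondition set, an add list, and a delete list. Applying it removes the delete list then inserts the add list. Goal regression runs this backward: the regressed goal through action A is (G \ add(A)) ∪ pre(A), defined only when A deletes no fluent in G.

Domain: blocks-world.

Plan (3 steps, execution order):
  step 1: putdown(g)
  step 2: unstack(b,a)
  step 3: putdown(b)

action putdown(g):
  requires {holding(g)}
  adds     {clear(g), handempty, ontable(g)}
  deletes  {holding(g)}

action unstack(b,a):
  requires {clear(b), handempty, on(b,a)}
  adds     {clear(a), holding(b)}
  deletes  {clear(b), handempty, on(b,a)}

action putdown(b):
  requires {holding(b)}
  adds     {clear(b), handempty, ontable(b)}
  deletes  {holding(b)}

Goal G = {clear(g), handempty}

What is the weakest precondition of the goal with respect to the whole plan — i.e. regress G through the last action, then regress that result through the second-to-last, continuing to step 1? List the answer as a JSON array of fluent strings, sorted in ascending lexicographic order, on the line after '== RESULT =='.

Regress step by step:
  through step 3 (putdown(b)): drop {handempty}, keep {clear(g)}, require {holding(b)}
    → {clear(g), holding(b)}
  through step 2 (unstack(b,a)): drop {holding(b)}, keep {clear(g)}, require {clear(b), handempty, on(b,a)}
    → {clear(b), clear(g), handempty, on(b,a)}
  through step 1 (putdown(g)): drop {clear(g), handempty}, keep {clear(b), on(b,a)}, require {holding(g)}
    → {clear(b), holding(g), on(b,a)}

== RESULT ==
["clear(b)", "holding(g)", "on(b,a)"]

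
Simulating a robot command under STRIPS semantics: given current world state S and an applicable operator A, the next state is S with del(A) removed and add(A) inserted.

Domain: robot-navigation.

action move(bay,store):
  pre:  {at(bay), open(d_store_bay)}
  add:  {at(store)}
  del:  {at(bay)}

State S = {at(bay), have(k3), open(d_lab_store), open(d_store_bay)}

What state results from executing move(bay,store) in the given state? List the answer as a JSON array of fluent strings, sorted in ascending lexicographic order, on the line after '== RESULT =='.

Progress:
  pre ⊆ S: {at(bay), open(d_store_bay)} ⊆ S  — applicable
  S \ del = {have(k3), open(d_lab_store), open(d_store_bay)}
  ∪ add   = {at(store), have(k3), open(d_lab_store), open(d_store_bay)}

== RESULT ==
["at(store)", "have(k3)", "open(d_lab_store)", "open(d_store_bay)"]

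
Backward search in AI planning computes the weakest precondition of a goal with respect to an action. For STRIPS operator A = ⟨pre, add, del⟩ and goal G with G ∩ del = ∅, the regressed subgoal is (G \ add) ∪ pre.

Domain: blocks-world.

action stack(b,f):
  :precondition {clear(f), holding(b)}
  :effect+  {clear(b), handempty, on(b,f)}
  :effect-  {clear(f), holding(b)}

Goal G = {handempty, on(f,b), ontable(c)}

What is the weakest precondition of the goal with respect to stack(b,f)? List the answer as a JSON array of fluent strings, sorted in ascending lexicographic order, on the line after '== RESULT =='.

Compute (G \ add) ∪ pre:
  G ∩ del = {}  (empty — regression defined)
  G \ add = {handempty, on(f,b), ontable(c)} \ {clear(b), handempty, on(b,f)} = {on(f,b), ontable(c)}
  ∪ pre   = {on(f,b), ontable(c)} ∪ {clear(f), holding(b)}
          = {clear(f), holding(b), on(f,b), ontable(c)}

== RESULT ==
["clear(f)", "holding(b)", "on(f,b)", "ontable(c)"]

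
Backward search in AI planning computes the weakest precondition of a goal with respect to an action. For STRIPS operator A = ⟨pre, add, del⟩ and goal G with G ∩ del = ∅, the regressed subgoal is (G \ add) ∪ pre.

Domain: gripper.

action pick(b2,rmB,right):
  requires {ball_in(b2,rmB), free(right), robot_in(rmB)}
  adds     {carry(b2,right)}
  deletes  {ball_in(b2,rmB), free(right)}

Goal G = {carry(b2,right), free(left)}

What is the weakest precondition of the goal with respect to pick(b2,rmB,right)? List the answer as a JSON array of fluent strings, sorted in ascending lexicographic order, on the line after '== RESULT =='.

Compute (G \ add) ∪ pre:
  G ∩ del = {}  (empty — regression defined)
  G \ add = {carry(b2,right), free(left)} \ {carry(b2,right)} = {free(left)}
  ∪ pre   = {free(left)} ∪ {ball_in(b2,rmB), free(right), robot_in(rmB)}
          = {ball_in(b2,rmB), free(left), free(right), robot_in(rmB)}

== RESULT ==
["ball_in(b2,rmB)", "free(left)", "free(right)", "robot_in(rmB)"]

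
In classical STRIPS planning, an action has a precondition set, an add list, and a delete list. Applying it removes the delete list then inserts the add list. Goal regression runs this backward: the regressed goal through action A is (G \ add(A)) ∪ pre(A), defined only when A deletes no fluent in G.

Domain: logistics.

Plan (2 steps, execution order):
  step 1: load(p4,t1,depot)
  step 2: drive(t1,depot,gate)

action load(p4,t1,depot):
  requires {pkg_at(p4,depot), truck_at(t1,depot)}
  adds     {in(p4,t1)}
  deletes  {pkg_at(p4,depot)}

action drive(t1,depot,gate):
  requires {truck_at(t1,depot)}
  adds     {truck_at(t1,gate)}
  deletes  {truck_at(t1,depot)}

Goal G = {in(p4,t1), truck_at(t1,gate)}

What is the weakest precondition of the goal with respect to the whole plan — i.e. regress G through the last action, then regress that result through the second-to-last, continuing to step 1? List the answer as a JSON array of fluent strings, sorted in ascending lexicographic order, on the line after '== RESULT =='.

Work backward from the goal:
  through step 2 (drive(t1,depot,gate)): drop {truck_at(t1,gate)}, keep {in(p4,t1)}, require {truck_at(t1,depot)}
    → {in(p4,t1), truck_at(t1,depot)}
  through step 1 (load(p4,t1,depot)): drop {in(p4,t1)}, keep {truck_at(t1,depot)}, require {pkg_at(p4,depot), truck_at(t1,depot)}
    → {pkg_at(p4,depot), truck_at(t1,depot)}

== RESULT ==
["pkg_at(p4,depot)", "truck_at(t1,depot)"]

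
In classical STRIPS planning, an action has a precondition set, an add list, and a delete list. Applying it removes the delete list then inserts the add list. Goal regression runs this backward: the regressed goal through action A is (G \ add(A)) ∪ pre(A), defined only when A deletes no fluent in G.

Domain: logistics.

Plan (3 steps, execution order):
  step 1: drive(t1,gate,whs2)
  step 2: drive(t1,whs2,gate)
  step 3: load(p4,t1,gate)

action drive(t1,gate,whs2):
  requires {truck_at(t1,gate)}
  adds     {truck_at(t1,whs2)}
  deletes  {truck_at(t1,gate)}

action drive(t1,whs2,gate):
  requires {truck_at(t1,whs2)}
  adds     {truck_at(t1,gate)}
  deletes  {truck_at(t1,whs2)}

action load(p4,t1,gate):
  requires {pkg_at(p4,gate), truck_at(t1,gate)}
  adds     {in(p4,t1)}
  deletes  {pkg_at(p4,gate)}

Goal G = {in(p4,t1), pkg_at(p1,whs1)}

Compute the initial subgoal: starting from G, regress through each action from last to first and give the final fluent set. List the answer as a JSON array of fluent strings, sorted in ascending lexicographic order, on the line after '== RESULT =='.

Regress step by step:
  through step 3 (load(p4,t1,gate)): drop {in(p4,t1)}, keep {pkg_at(p1,whs1)}, require {pkg_at(p4,gate), truck_at(t1,gate)}
    → {pkg_at(p1,whs1), pkg_at(p4,gate), truck_at(t1,gate)}
  through step 2 (drive(t1,whs2,gate)): drop {truck_at(t1,gate)}, keep {pkg_at(p1,whs1), pkg_at(p4,gate)}, require {truck_at(t1,whs2)}
    → {pkg_at(p1,whs1), pkg_at(p4,gate), truck_at(t1,whs2)}
  through step 1 (drive(t1,gate,whs2)): drop {truck_at(t1,whs2)}, keep {pkg_at(p1,whs1), pkg_at(p4,gate)}, require {truck_at(t1,gate)}
    → {pkg_at(p1,whs1), pkg_at(p4,gate), truck_at(t1,gate)}

== RESULT ==
["pkg_at(p1,whs1)", "pkg_at(p4,gate)", "truck_at(t1,gate)"]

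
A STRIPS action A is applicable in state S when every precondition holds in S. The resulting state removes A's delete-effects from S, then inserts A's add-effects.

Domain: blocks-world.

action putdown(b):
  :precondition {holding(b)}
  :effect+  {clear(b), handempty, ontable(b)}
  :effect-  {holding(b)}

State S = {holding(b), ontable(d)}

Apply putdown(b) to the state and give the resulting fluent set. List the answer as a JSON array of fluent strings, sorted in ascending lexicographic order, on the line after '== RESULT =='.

Progress:
  pre ⊆ S: {holding(b)} ⊆ S  — applicable
  S \ del = {ontable(d)}
  ∪ add   = {clear(b), handempty, ontable(b), ontable(d)}

== RESULT ==
["clear(b)", "handempty", "ontable(b)", "ontable(d)"]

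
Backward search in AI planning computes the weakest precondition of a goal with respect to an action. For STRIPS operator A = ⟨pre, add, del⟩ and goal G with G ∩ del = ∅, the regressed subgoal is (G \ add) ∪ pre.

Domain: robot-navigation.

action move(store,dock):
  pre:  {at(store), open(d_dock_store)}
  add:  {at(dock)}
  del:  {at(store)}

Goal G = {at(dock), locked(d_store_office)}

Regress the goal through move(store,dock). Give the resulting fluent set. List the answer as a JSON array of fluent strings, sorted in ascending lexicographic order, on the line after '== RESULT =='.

Regress:
  G ∩ del = {}  (empty — regression defined)
  G \ add = {at(dock), locked(d_store_office)} \ {at(dock)} = {locked(d_store_office)}
  ∪ pre   = {locked(d_store_office)} ∪ {at(store), open(d_dock_store)}
          = {at(store), locked(d_store_office), open(d_dock_store)}

== RESULT ==
["at(store)", "locked(d_store_office)", "open(d_dock_store)"]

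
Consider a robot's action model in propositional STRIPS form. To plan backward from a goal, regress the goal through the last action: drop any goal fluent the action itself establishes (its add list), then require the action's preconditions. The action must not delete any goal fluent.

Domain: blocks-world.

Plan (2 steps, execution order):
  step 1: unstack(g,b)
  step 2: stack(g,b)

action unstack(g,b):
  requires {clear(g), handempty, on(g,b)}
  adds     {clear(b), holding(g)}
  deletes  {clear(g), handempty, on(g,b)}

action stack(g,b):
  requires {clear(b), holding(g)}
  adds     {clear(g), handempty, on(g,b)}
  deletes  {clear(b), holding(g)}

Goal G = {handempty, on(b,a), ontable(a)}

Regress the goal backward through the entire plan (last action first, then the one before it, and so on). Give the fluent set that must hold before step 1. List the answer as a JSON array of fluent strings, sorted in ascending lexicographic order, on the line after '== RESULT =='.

Work backward from the goal:
  through step 2 (stack(g,b)): drop {handempty}, keep {on(b,a), ontable(a)}, require {clear(b), holding(g)}
    → {clear(b), holding(g), on(b,a), ontable(a)}
  through step 1 (unstack(g,b)): drop {clear(b), holding(g)}, keep {on(b,a), ontable(a)}, require {clear(g), handempty, on(g,b)}
    → {clear(g), handempty, on(b,a), on(g,b), ontable(a)}

== RESULT ==
["clear(g)", "handempty", "on(b,a)", "on(g,b)", "ontable(a)"]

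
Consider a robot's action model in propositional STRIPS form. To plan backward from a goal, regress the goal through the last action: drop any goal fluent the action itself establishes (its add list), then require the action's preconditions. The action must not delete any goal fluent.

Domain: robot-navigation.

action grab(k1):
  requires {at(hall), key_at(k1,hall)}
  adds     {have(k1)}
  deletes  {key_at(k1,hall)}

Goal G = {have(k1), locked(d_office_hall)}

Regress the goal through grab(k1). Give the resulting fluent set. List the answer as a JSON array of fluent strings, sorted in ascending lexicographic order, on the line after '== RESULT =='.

Regress:
  G ∩ del = {}  (empty — regression defined)
  G \ add = {have(k1), locked(d_office_hall)} \ {have(k1)} = {locked(d_office_hall)}
  ∪ pre   = {locked(d_office_hall)} ∪ {at(hall), key_at(k1,hall)}
          = {at(hall), key_at(k1,hall), locked(d_office_hall)}

== RESULT ==
["at(hall)", "key_at(k1,hall)", "locked(d_office_hall)"]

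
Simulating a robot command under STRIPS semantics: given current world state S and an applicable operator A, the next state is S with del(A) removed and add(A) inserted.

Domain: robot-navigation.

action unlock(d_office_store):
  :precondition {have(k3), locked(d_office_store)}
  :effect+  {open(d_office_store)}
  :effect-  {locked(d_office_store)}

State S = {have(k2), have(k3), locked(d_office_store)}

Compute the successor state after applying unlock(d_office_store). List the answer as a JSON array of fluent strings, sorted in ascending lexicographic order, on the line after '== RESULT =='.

Compute (S \ del) ∪ add:
  pre ⊆ S: {have(k3), locked(d_office_store)} ⊆ S  — applicable
  S \ del = {have(k2), have(k3)}
  ∪ add   = {have(k2), have(k3), open(d_office_store)}

== RESULT ==
["have(k2)", "have(k3)", "open(d_office_store)"]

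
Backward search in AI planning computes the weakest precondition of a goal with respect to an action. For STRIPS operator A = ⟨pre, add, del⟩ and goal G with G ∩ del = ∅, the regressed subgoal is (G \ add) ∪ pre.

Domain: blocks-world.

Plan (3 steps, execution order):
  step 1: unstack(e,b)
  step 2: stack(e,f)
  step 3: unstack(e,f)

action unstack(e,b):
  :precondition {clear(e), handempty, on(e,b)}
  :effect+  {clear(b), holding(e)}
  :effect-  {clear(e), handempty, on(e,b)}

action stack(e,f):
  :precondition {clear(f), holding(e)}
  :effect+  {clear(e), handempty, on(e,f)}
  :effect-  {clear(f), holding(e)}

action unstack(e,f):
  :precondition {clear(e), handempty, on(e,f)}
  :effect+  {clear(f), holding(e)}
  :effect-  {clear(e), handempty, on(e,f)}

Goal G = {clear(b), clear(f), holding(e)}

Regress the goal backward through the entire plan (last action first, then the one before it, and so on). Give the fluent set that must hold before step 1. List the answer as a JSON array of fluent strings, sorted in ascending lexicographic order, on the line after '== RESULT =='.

Regress step by step:
  through step 3 (unstack(e,f)): drop {clear(f), holding(e)}, keep {clear(b)}, require {clear(e), handempty, on(e,f)}
    → {clear(b), clear(e), handempty, on(e,f)}
  through step 2 (stack(e,f)): drop {clear(e), handempty, on(e,f)}, keep {clear(b)}, require {clear(f), holding(e)}
    → {clear(b), clear(f), holding(e)}
  through step 1 (unstack(e,b)): drop {clear(b), holding(e)}, keep {clear(f)}, require {clear(e), handempty, on(e,b)}
    → {clear(e), clear(f), handempty, on(e,b)}

== RESULT ==
["clear(e)", "clear(f)", "handempty", "on(e,b)"]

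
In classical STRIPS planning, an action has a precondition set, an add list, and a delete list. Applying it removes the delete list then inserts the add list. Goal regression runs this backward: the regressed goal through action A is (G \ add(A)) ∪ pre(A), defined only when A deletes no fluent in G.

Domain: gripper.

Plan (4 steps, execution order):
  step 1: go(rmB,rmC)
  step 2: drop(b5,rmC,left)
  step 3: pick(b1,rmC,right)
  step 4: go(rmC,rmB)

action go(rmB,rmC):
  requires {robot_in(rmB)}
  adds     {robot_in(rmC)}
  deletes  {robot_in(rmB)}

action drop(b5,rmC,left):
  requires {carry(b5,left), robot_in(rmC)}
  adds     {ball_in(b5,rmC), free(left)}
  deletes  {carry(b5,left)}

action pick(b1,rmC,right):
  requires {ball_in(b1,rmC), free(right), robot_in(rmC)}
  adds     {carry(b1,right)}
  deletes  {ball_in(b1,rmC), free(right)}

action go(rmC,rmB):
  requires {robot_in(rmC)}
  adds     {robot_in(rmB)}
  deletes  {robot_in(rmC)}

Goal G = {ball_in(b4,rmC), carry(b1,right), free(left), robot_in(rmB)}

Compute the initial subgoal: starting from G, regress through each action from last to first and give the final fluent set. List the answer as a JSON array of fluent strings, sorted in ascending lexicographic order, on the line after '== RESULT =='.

Work backward from the goal:
  through step 4 (go(rmC,rmB)): drop {robot_in(rmB)}, keep {ball_in(b4,rmC), carry(b1,right), free(left)}, require {robot_in(rmC)}
    → {ball_in(b4,rmC), carry(b1,right), free(left), robot_in(rmC)}
  through step 3 (pick(b1,rmC,right)): drop {carry(b1,right)}, keep {ball_in(b4,rmC), free(left), robot_in(rmC)}, require {ball_in(b1,rmC), free(right), robot_in(rmC)}
    → {ball_in(b1,rmC), ball_in(b4,rmC), free(left), free(right), robot_in(rmC)}
  through step 2 (drop(b5,rmC,left)): drop {free(left)}, keep {ball_in(b1,rmC), ball_in(b4,rmC), free(right), robot_in(rmC)}, require {carry(b5,left), robot_in(rmC)}
    → {ball_in(b1,rmC), ball_in(b4,rmC), carry(b5,left), free(right), robot_in(rmC)}
  through step 1 (go(rmB,rmC)): drop {robot_in(rmC)}, keep {ball_in(b1,rmC), ball_in(b4,rmC), carry(b5,left), free(right)}, require {robot_in(rmB)}
    → {ball_in(b1,rmC), ball_in(b4,rmC), carry(b5,left), free(right), robot_in(rmB)}

== RESULT ==
["ball_in(b1,rmC)", "ball_in(b4,rmC)", "carry(b5,left)", "free(right)", "robot_in(rmB)"]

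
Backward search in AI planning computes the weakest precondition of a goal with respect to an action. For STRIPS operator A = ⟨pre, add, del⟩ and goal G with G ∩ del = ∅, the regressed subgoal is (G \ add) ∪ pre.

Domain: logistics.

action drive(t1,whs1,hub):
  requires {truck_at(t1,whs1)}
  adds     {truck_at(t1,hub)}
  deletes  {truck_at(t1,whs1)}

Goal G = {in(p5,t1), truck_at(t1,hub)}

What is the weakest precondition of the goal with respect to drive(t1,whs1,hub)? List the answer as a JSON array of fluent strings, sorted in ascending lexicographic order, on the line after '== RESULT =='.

Regress:
  G ∩ del = {}  (empty — regression defined)
  G \ add = {in(p5,t1), truck_at(t1,hub)} \ {truck_at(t1,hub)} = {in(p5,t1)}
  ∪ pre   = {in(p5,t1)} ∪ {truck_at(t1,whs1)}
          = {in(p5,t1), truck_at(t1,whs1)}

== RESULT ==
["in(p5,t1)", "truck_at(t1,whs1)"]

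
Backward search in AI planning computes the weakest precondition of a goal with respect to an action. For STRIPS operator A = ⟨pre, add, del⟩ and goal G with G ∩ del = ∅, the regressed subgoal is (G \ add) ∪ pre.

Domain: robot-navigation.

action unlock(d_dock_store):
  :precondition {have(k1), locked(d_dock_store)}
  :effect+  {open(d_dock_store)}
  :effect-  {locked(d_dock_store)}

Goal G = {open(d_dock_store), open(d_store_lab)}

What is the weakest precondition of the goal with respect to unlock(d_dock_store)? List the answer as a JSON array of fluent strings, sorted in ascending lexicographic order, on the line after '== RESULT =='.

Compute (G \ add) ∪ pre:
  G ∩ del = {}  (empty — regression defined)
  G \ add = {open(d_dock_store), open(d_store_lab)} \ {open(d_dock_store)} = {open(d_store_lab)}
  ∪ pre   = {open(d_store_lab)} ∪ {have(k1), locked(d_dock_store)}
          = {have(k1), locked(d_dock_store), open(d_store_lab)}

== RESULT ==
["have(k1)", "locked(d_dock_store)", "open(d_store_lab)"]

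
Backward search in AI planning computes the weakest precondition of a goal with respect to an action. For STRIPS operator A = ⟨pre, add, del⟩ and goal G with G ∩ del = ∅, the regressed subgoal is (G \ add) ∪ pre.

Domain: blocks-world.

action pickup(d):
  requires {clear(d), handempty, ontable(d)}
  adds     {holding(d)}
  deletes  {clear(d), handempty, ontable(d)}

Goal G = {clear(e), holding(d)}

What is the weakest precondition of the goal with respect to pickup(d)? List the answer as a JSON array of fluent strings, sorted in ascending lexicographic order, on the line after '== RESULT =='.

Compute (G \ add) ∪ pre:
  G ∩ del = {}  (empty — regression defined)
  G \ add = {clear(e), holding(d)} \ {holding(d)} = {clear(e)}
  ∪ pre   = {clear(e)} ∪ {clear(d), handempty, ontable(d)}
          = {clear(d), clear(e), handempty, ontable(d)}

== RESULT ==
["clear(d)", "clear(e)", "handempty", "ontable(d)"]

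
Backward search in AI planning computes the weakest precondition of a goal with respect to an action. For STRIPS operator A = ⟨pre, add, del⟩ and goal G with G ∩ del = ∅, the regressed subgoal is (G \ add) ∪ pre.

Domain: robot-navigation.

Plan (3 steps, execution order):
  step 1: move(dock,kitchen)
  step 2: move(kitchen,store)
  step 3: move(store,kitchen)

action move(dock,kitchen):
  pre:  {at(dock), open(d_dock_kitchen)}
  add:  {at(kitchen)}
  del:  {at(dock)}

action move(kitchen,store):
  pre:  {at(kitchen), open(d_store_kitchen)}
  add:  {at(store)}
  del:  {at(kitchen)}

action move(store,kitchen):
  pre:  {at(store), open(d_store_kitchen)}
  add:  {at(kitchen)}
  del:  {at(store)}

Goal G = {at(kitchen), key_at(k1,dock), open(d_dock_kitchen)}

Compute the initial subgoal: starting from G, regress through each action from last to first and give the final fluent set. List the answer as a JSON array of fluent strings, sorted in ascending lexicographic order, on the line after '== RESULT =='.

Regress step by step:
  through step 3 (move(store,kitchen)): drop {at(kitchen)}, keep {key_at(k1,dock), open(d_dock_kitchen)}, require {at(store), open(d_store_kitchen)}
    → {at(store), key_at(k1,dock), open(d_dock_kitchen), open(d_store_kitchen)}
  through step 2 (move(kitchen,store)): drop {at(store)}, keep {key_at(k1,dock), open(d_dock_kitchen), open(d_store_kitchen)}, require {at(kitchen), open(d_store_kitchen)}
    → {at(kitchen), key_at(k1,dock), open(d_dock_kitchen), open(d_store_kitchen)}
  through step 1 (move(dock,kitchen)): drop {at(kitchen)}, keep {key_at(k1,dock), open(d_dock_kitchen), open(d_store_kitchen)}, require {at(dock), open(d_dock_kitchen)}
    → {at(dock), key_at(k1,dock), open(d_dock_kitchen), open(d_store_kitchen)}

== RESULT ==
["at(dock)", "key_at(k1,dock)", "open(d_dock_kitchen)", "open(d_store_kitchen)"]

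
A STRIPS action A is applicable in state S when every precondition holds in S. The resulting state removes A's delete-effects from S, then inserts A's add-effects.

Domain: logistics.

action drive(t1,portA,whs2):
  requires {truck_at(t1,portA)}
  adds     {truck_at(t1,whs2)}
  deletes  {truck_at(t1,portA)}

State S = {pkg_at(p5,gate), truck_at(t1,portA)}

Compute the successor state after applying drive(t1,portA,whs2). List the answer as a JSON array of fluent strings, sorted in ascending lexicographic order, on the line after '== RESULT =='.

Compute (S \ del) ∪ add:
  pre ⊆ S: {truck_at(t1,portA)} ⊆ S  — applicable
  S \ del = {pkg_at(p5,gate)}
  ∪ add   = {pkg_at(p5,gate), truck_at(t1,whs2)}

== RESULT ==
["pkg_at(p5,gate)", "truck_at(t1,whs2)"]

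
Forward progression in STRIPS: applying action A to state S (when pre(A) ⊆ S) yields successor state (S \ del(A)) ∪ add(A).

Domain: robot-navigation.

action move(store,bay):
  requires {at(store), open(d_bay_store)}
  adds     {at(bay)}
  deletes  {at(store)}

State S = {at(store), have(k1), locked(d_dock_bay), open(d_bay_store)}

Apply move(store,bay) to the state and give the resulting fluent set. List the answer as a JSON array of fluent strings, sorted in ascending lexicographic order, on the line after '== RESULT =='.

Progress:
  pre ⊆ S: {at(store), open(d_bay_store)} ⊆ S  — applicable
  S \ del = {have(k1), locked(d_dock_bay), open(d_bay_store)}
  ∪ add   = {at(bay), have(k1), locked(d_dock_bay), open(d_bay_store)}

== RESULT ==
["at(bay)", "have(k1)", "locked(d_dock_bay)", "open(d_bay_store)"]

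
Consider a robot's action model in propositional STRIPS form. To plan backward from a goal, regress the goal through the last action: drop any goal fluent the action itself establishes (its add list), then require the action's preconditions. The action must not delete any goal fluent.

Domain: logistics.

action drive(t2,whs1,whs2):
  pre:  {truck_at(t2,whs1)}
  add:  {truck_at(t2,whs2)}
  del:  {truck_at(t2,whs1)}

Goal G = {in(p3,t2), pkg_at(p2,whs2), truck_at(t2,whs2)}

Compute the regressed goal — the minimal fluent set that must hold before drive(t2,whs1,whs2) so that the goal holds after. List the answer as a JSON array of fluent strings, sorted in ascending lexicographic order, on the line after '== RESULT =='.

Regress:
  G ∩ del = {}  (empty — regression defined)
  G \ add = {in(p3,t2), pkg_at(p2,whs2), truck_at(t2,whs2)} \ {truck_at(t2,whs2)} = {in(p3,t2), pkg_at(p2,whs2)}
  ∪ pre   = {in(p3,t2), pkg_at(p2,whs2)} ∪ {truck_at(t2,whs1)}
          = {in(p3,t2), pkg_at(p2,whs2), truck_at(t2,whs1)}

== RESULT ==
["in(p3,t2)", "pkg_at(p2,whs2)", "truck_at(t2,whs1)"]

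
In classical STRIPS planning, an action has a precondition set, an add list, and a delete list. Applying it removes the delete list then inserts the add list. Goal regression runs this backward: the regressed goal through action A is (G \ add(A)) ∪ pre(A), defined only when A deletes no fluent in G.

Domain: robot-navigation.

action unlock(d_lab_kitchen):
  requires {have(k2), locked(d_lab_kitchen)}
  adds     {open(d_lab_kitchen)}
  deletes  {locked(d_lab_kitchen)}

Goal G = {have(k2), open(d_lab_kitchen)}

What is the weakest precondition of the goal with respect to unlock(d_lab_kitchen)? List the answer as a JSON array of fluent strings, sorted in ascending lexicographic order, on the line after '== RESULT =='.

Compute (G \ add) ∪ pre:
  G ∩ del = {}  (empty — regression defined)
  G \ add = {have(k2), open(d_lab_kitchen)} \ {open(d_lab_kitchen)} = {have(k2)}
  ∪ pre   = {have(k2)} ∪ {have(k2), locked(d_lab_kitchen)}
          = {have(k2), locked(d_lab_kitchen)}

== RESULT ==
["have(k2)", "locked(d_lab_kitchen)"]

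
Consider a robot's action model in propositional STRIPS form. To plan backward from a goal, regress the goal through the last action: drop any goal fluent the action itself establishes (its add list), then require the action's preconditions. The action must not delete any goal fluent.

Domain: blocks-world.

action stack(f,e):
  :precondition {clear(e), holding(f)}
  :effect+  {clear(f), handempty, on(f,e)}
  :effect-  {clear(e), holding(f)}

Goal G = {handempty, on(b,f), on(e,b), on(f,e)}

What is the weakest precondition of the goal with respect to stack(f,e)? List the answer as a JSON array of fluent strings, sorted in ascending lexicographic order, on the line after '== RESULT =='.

Regress:
  G ∩ del = {}  (empty — regression defined)
  G \ add = {handempty, on(b,f), on(e,b), on(f,e)} \ {clear(f), handempty, on(f,e)} = {on(b,f), on(e,b)}
  ∪ pre   = {on(b,f), on(e,b)} ∪ {clear(e), holding(f)}
          = {clear(e), holding(f), on(b,f), on(e,b)}

== RESULT ==
["clear(e)", "holding(f)", "on(b,f)", "on(e,b)"]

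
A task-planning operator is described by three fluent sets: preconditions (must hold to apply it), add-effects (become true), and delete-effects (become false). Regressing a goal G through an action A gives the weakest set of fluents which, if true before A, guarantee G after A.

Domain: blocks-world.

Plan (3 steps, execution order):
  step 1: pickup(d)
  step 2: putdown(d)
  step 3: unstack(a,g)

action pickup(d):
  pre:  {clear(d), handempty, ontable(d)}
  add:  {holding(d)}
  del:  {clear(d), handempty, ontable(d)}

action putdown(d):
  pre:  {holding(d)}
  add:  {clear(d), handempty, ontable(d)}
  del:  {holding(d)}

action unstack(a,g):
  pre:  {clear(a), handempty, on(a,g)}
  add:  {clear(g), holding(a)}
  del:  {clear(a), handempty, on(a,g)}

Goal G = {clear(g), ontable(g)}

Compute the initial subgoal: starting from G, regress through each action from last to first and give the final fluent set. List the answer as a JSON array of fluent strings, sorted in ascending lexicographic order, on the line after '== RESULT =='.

Work backward from the goal:
  through step 3 (unstack(a,g)): drop {clear(g)}, keep {ontable(g)}, require {clear(a), handempty, on(a,g)}
    → {clear(a), handempty, on(a,g), ontable(g)}
  through step 2 (putdown(d)): drop {handempty}, keep {clear(a), on(a,g), ontable(g)}, require {holding(d)}
    → {clear(a), holding(d), on(a,g), ontable(g)}
  through step 1 (pickup(d)): drop {holding(d)}, keep {clear(a), on(a,g), ontable(g)}, require {clear(d), handempty, ontable(d)}
    → {clear(a), clear(d), handempty, on(a,g), ontable(d), ontable(g)}

== RESULT ==
["clear(a)", "clear(d)", "handempty", "on(a,g)", "ontable(d)", "ontable(g)"]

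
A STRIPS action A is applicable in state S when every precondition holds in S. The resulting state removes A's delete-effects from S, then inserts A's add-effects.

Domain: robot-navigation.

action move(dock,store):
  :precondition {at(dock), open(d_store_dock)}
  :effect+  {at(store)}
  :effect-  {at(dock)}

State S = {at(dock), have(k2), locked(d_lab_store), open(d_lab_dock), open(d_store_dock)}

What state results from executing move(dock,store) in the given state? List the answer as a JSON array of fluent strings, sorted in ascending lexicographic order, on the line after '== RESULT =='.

Progress:
  pre ⊆ S: {at(dock), open(d_store_dock)} ⊆ S  — applicable
  S \ del = {have(k2), locked(d_lab_store), open(d_lab_dock), open(d_store_dock)}
  ∪ add   = {at(store), have(k2), locked(d_lab_store), open(d_lab_dock), open(d_store_dock)}

== RESULT ==
["at(store)", "have(k2)", "locked(d_lab_store)", "open(d_lab_dock)", "open(d_store_dock)"]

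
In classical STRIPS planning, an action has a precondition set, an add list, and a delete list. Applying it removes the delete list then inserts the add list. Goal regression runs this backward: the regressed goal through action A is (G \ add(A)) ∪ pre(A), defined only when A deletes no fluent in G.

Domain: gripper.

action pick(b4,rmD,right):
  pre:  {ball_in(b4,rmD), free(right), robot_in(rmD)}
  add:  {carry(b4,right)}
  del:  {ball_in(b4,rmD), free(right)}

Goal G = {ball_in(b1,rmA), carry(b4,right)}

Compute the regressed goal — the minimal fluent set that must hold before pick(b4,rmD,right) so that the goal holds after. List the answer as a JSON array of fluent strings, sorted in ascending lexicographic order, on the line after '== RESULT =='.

Regress:
  G ∩ del = {}  (empty — regression defined)
  G \ add = {ball_in(b1,rmA), carry(b4,right)} \ {carry(b4,right)} = {ball_in(b1,rmA)}
  ∪ pre   = {ball_in(b1,rmA)} ∪ {ball_in(b4,rmD), free(right), robot_in(rmD)}
          = {ball_in(b1,rmA), ball_in(b4,rmD), free(right), robot_in(rmD)}

== RESULT ==
["ball_in(b1,rmA)", "ball_in(b4,rmD)", "free(right)", "robot_in(rmD)"]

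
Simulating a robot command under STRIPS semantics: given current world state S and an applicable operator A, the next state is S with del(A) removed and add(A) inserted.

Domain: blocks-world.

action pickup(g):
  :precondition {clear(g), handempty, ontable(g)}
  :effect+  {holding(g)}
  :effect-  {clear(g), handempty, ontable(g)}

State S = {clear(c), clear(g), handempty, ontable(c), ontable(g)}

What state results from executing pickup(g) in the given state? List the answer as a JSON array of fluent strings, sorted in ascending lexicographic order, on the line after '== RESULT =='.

Compute (S \ del) ∪ add:
  pre ⊆ S: {clear(g), handempty, ontable(g)} ⊆ S  — applicable
  S \ del = {clear(c), ontable(c)}
  ∪ add   = {clear(c), holding(g), ontable(c)}

== RESULT ==
["clear(c)", "holding(g)", "ontable(c)"]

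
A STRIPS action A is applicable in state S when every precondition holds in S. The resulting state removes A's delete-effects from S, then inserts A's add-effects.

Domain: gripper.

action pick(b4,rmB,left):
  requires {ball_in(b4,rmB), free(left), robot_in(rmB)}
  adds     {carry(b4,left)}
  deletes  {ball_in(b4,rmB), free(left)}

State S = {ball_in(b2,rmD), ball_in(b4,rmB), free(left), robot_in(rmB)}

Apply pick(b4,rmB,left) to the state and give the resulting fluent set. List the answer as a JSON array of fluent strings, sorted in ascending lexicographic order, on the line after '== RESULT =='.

Compute (S \ del) ∪ add:
  pre ⊆ S: {ball_in(b4,rmB), free(left), robot_in(rmB)} ⊆ S  — applicable
  S \ del = {ball_in(b2,rmD), robot_in(rmB)}
  ∪ add   = {ball_in(b2,rmD), carry(b4,left), robot_in(rmB)}

== RESULT ==
["ball_in(b2,rmD)", "carry(b4,left)", "robot_in(rmB)"]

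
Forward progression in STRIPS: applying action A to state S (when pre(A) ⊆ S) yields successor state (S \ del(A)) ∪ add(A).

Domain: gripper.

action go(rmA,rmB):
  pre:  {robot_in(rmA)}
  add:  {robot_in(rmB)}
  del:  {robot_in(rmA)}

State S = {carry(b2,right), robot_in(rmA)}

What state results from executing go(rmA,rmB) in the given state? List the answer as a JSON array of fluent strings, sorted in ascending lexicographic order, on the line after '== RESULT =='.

Compute (S \ del) ∪ add:
  pre ⊆ S: {robot_in(rmA)} ⊆ S  — applicable
  S \ del = {carry(b2,right)}
  ∪ add   = {carry(b2,right), robot_in(rmB)}

== RESULT ==
["carry(b2,right)", "robot_in(rmB)"]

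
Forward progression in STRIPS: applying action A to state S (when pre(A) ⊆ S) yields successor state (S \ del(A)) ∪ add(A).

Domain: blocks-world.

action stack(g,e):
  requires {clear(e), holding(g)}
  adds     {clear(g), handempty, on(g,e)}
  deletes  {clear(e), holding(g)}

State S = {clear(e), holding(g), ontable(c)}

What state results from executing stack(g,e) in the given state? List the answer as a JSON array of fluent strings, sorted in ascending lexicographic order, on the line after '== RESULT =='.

Compute (S \ del) ∪ add:
  pre ⊆ S: {clear(e), holding(g)} ⊆ S  — applicable
  S \ del = {ontable(c)}
  ∪ add   = {clear(g), handempty, on(g,e), ontable(c)}

== RESULT ==
["clear(g)", "handempty", "on(g,e)", "ontable(c)"]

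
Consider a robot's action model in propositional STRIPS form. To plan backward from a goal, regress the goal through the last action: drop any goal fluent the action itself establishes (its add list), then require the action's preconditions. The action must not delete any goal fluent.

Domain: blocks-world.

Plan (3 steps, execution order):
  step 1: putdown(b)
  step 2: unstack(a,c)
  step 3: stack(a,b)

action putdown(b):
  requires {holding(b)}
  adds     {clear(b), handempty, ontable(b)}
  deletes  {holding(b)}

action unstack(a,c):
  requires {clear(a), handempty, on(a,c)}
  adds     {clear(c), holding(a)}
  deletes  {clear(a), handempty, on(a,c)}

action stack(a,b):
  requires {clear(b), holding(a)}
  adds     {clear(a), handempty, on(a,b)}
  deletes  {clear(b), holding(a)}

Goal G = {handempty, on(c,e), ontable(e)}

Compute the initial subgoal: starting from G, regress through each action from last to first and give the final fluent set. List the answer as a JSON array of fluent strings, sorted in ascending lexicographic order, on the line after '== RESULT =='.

Work backward from the goal:
  through step 3 (stack(a,b)): drop {handempty}, keep {on(c,e), ontable(e)}, require {clear(b), holding(a)}
    → {clear(b), holding(a), on(c,e), ontable(e)}
  through step 2 (unstack(a,c)): drop {holding(a)}, keep {clear(b), on(c,e), ontable(e)}, require {clear(a), handempty, on(a,c)}
    → {clear(a), clear(b), handempty, on(a,c), on(c,e), ontable(e)}
  through step 1 (putdown(b)): drop {clear(b), handempty}, keep {clear(a), on(a,c), on(c,e), ontable(e)}, require {holding(b)}
    → {clear(a), holding(b), on(a,c), on(c,e), ontable(e)}

== RESULT ==
["clear(a)", "holding(b)", "on(a,c)", "on(c,e)", "ontable(e)"]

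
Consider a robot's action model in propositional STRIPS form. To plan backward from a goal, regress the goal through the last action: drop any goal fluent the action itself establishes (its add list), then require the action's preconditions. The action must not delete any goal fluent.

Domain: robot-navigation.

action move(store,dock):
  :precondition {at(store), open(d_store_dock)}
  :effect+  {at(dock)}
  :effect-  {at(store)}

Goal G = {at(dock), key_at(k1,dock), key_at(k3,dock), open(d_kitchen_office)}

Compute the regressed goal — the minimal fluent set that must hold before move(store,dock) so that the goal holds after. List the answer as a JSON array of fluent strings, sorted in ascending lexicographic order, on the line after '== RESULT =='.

Compute (G \ add) ∪ pre:
  G ∩ del = {}  (empty — regression defined)
  G \ add = {at(dock), key_at(k1,dock), key_at(k3,dock), open(d_kitchen_office)} \ {at(dock)} = {key_at(k1,dock), key_at(k3,dock), open(d_kitchen_office)}
  ∪ pre   = {key_at(k1,dock), key_at(k3,dock), open(d_kitchen_office)} ∪ {at(store), open(d_store_dock)}
          = {at(store), key_at(k1,dock), key_at(k3,dock), open(d_kitchen_office), open(d_store_dock)}

== RESULT ==
["at(store)", "key_at(k1,dock)", "key_at(k3,dock)", "open(d_kitchen_office)", "open(d_store_dock)"]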